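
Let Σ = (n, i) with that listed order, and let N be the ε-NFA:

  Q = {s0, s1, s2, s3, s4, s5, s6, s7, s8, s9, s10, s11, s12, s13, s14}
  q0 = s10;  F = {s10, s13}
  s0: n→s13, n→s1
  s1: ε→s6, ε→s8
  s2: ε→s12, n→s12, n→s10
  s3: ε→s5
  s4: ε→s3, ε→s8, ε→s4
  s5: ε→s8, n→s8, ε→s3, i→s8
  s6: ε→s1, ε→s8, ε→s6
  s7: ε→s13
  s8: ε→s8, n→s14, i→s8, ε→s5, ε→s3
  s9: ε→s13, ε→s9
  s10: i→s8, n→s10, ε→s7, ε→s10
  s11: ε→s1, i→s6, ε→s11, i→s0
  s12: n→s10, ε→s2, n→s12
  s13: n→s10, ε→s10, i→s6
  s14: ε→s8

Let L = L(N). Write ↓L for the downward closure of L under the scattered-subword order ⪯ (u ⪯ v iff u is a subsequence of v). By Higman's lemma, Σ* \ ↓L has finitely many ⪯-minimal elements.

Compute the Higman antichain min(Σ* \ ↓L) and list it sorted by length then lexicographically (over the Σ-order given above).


Antichain: [i].

|Q|=15, |F|=2, |δ|=41 (25 ε).
min D↑ (2 st, q0=0, F={1}): 0:n→0,i→1 1:n→1,i→1 (ε-aug+det+¬).
'i': N↓-sim [9, 6] end={s1,s14,s3,s5,s6,s8} rej; 1/1 single-dels accept.
1 obstructions.


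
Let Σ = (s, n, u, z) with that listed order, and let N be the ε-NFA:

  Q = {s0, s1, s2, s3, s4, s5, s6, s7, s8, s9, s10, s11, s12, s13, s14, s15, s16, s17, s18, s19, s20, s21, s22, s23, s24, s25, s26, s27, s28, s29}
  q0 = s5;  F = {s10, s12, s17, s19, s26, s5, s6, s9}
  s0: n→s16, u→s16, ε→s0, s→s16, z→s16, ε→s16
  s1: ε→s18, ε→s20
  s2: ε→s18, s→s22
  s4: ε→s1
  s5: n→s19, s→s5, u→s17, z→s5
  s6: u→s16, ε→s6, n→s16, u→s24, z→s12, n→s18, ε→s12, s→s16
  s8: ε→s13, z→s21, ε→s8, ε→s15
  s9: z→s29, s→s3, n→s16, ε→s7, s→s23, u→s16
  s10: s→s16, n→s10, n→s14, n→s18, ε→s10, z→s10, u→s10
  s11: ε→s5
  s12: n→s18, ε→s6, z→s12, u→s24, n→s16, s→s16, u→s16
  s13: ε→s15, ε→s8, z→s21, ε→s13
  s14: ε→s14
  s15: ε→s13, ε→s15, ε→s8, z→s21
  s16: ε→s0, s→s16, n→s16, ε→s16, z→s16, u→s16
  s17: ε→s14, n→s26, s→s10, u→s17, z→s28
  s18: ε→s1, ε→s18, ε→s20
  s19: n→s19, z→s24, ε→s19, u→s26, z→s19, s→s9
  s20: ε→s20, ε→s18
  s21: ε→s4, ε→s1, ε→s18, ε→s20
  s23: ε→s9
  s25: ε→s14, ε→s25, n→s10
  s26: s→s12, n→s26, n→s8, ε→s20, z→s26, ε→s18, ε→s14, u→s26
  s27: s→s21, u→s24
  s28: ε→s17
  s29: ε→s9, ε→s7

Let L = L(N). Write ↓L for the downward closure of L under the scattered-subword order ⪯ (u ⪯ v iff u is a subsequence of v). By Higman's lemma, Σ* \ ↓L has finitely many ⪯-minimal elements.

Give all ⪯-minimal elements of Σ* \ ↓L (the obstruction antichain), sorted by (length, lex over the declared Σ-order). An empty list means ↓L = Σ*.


Antichain: [nsn, nsu, uss].

|Q|=30, |F|=8, |δ|=100 (44 ε).
min D↑ (8 st, q0=0, F={6}): 0:s→0,n→1,u→2,z→0 1:s→3,n→1,u→4,z→1 2:s→5,n→4,u→2,z→2 3:s→3,n→6,u→6,z→3 4:s→7,n→4,u→4,z→4 5:s→6,n→5,u→5,z→5 6:s→6,n→6,u→6,z→6 7:s→6,n→6,u→6,z→7 [Hopcroft].
'nsn': |S_i|=[25, 22, 13, 5] end={s0,s1,s16,s18,s20} ∉↓L; 3/3 del acc.
'nsu': |S_i|=[25, 22, 13, 3] end={s0,s16,s24} rej; 3/3 single-dels accept.
'uss': run [25, 18, 10, 2] end={s0,s16} rej; 3/3 deletions ∈↓L.
3 words, ⪯-incomp.


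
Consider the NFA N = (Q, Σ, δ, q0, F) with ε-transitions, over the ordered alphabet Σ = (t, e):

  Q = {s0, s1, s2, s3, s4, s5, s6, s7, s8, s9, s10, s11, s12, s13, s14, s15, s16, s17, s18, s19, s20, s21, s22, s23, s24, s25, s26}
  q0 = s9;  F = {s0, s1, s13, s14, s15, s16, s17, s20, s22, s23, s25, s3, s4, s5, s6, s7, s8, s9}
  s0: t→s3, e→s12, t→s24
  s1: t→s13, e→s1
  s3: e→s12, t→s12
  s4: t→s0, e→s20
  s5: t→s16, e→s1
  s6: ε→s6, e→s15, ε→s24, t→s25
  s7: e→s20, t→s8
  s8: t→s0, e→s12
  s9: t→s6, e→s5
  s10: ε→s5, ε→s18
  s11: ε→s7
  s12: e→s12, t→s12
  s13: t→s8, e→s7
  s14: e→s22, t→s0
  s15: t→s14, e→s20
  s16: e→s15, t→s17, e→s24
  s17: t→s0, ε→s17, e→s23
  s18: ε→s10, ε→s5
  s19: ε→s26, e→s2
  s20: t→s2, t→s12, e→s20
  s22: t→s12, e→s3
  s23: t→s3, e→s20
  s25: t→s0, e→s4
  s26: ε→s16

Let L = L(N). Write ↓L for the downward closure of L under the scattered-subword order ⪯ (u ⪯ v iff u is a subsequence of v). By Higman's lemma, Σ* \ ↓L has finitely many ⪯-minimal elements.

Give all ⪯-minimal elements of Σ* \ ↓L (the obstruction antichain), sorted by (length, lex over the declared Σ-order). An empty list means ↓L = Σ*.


|Q|=27, |F|=18, |δ|=52 (10 ε).
min D↑ (19 st, q0=0, F={14}): 0:t→1,e→2 1:t→3,e→4 2:t→5,e→6 3:t→7,e→8 4:t→9,e→10 5:t→11,e→4 6:t→12,e→6 7:t→13,e→14 8:t→7,e→10 9:t→7,e→15 10:t→14,e→10 11:t→7,e→16 12:t→17,e→18 13:t→14,e→14 14:t→14,e→14 15:t→14,e→13 16:t→13,e→10 17:t→7,e→14 18:t→17,e→10.
'ttte': N↓-sim [21, 18, 13, 5, 1] end={s12} ∉↓L; 4/4 del acc.
'teet': |S_i|=[21, 18, 13, 5, 2] end={s12,s2} ∉↓L; 4/4 single-dels accept.
'ttttt': N↓-sim [21, 18, 13, 5, 3, 1] end={s12} ∉↓L; 5/5 del acc.
'eette': |S_i|=[21, 18, 14, 11, 6, 1] end={s12} ∉↓L; 5/5 del acc.
'teteee': N↓-sim [21, 18, 13, 8, 3, 2, 1] end={s12} — reject; 6/6 deletions ∈↓L.
'ettett': |S_i|=[21, 18, 15, 11, 6, 3, 1] end={s12} ∉↓L; 6/6 del acc.
6 words, ⪯-incomp.

min(Σ*\↓L) = [ttte, teet, ttttt, eette, teteee, ettett].


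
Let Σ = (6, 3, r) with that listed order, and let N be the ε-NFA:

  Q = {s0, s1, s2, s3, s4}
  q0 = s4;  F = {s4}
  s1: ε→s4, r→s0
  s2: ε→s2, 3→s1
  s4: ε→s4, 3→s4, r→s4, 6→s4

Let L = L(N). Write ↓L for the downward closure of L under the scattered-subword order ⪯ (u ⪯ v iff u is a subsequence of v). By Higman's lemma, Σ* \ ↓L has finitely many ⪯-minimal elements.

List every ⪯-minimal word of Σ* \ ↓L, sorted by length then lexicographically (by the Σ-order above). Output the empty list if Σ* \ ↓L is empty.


Antichain: [].

|Q|=5, |F|=1, |δ|=8 (3 ε).
min D↑ (1 st, q0=0, F={}): 0:6→0,3→0,r→0 (ε-aug+det+¬).
L(D↑) = ∅ ⇒ ↓L = Σ*.


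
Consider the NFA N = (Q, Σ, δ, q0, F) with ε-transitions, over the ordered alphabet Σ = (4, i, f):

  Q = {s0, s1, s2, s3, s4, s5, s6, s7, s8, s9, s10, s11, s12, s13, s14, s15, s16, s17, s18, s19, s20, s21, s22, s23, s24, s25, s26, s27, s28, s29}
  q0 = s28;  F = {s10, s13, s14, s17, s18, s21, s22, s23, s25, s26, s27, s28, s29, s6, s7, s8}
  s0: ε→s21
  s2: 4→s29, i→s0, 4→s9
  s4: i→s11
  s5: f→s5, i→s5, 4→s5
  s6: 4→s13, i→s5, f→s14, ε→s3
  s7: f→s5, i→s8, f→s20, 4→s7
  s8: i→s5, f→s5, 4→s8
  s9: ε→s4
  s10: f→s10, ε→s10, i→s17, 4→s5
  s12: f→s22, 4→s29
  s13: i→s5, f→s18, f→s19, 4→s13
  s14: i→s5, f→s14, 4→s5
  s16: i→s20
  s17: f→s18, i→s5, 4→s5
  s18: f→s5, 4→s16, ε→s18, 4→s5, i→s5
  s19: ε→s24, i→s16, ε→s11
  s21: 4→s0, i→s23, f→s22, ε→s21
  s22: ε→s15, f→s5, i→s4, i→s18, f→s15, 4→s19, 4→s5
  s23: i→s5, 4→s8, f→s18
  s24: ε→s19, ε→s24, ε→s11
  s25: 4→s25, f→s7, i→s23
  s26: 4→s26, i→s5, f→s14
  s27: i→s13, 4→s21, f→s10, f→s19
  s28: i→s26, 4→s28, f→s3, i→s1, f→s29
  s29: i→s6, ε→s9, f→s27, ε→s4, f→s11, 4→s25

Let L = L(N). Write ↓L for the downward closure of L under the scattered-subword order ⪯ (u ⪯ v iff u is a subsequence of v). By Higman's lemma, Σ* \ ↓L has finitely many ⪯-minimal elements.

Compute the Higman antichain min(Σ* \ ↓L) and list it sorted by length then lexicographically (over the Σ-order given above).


Antichain: [ii, if4, f4ff, fff4, f4i4f, ffiff].

|Q|=30, |F|=16, |δ|=83 (14 ε).
min D↑ (17 st, q0=0, F={3}): 0:4→0,i→1,f→2 1:4→1,i→3,f→4 2:4→5,i→6,f→7 3:4→3,i→3,f→3 4:4→3,i→3,f→4 5:4→5,i→8,f→9 6:4→10,i→3,f→4 7:4→11,i→10,f→12 8:4→13,i→3,f→14 9:4→9,i→13,f→3 10:4→10,i→3,f→14 11:4→11,i→8,f→15 12:4→3,i→16,f→12 13:4→13,i→3,f→3 14:4→3,i→3,f→3 15:4→3,i→14,f→3 16:4→3,i→3,f→14 (ε-aug+det+¬).
'ii': |S_i|=[28, 17, 4] end={s11,s16,s20,s5} ∉↓L; 2/2 deletions ∈↓L.
'if4': |S_i|=[28, 17, 8, 3] end={s16,s20,s5} — reject; 3/3 single-dels accept.
'f4ff': N↓-sim [28, 25, 17, 12, 3] end={s15,s20,s5} — reject; 4/4 single-dels accept.
'fff4': run [28, 25, 20, 13, 6] end={s11,s16,s19,s20,s24,s5} ∉↓L; 4/4 del acc.
'f4i4f': N↓-sim [28, 25, 17, 8, 4, 1] end={s5} rej; 5/5 deletions ∈↓L.
'ffiff': run [28, 25, 20, 12, 7, 1] end={s5} — reject; 5/5 del acc.
6 obstructions.


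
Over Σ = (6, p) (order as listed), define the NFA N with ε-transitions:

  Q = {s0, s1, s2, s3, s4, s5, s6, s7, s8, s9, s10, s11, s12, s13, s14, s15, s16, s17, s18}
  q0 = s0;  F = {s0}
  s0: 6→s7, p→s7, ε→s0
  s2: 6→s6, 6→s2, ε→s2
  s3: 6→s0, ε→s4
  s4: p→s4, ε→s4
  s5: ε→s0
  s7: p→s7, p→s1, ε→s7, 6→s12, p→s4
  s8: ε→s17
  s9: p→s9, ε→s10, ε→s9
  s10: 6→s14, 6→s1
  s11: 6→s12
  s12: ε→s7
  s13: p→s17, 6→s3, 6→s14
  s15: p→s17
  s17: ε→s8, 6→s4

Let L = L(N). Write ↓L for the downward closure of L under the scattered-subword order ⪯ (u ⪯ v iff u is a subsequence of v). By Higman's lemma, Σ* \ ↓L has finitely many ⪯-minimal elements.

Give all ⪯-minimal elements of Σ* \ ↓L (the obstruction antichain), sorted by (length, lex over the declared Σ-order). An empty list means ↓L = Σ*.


|Q|=19, |F|=1, |δ|=30 (11 ε).
min D↑ (2 st, q0=0, F={1}): 0:6→1,p→1 1:6→1,p→1.
'6': |S_i|=[5, 4] end={s1,s12,s4,s7} — reject; 1/1 single-dels accept.
'p': N↓-sim [5, 4] end={s1,s12,s4,s7} rej; 1/1 deletions ∈↓L.
2 minimals (antichain).

min(Σ*\↓L) = [6, p].


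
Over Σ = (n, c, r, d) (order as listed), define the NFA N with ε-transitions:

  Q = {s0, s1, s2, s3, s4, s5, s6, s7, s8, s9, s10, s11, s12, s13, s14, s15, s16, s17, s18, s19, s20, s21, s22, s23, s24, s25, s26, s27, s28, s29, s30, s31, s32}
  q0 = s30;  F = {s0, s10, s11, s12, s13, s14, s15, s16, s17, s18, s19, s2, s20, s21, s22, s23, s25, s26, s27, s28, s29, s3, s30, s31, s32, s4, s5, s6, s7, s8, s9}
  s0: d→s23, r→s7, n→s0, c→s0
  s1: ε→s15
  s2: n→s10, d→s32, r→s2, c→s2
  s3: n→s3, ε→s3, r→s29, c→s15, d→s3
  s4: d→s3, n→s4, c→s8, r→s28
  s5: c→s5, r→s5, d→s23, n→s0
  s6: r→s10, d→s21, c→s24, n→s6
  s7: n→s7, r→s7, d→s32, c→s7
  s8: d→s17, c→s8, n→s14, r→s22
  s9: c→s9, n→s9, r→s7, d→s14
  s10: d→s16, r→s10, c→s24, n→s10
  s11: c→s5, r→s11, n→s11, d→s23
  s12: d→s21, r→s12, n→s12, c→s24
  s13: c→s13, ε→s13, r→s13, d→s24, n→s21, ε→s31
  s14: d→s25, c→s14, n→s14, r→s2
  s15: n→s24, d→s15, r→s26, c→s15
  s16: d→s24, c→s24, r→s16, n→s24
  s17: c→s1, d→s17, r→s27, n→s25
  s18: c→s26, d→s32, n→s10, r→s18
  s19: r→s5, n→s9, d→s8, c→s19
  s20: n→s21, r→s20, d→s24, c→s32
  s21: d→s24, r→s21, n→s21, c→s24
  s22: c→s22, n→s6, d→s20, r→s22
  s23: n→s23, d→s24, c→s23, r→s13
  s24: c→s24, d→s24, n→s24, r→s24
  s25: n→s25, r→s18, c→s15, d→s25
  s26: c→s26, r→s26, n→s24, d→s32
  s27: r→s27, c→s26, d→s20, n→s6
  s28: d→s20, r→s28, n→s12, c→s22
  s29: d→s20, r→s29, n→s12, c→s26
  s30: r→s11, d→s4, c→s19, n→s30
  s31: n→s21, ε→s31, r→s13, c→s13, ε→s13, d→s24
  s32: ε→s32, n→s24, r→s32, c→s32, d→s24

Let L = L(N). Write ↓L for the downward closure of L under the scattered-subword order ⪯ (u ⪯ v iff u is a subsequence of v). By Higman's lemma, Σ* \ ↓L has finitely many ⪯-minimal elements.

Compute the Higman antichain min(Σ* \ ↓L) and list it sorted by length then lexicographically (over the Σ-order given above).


Antichain: [rdd, drnc, ddcn, cnrdn].

|Q|=33, |F|=31, |δ|=135 (7 ε).
min D↑ (31 st, q0=0, F={16}): 0:n→0,c→1,r→2,d→3 1:n→4,c→1,r→5,d→6 2:n→2,c→5,r→2,d→7 3:n→3,c→6,r→8,d→9 4:n→4,c→4,r→10,d→11 5:n→12,c→5,r→5,d→7 6:n→11,c→6,r→13,d→14 7:n→7,c→7,r→15,d→16 8:n→17,c→13,r→8,d→18 9:n→9,c→19,r→20,d→9 10:n→10,c→10,r→10,d→21 11:n→11,c→11,r→22,d→23 12:n→12,c→12,r→10,d→7 13:n→24,c→13,r→13,d→18 14:n→23,c→19,r→25,d→14 15:n→26,c→15,r→15,d→16 16:n→16,c→16,r→16,d→16 17:n→17,c→16,r→17,d→26 18:n→26,c→21,r→18,d→16 19:n→16,c→19,r→27,d→19 20:n→17,c→27,r→20,d→18 21:n→16,c→21,r→21,d→16 22:n→28,c→22,r→22,d→21 23:n→23,c→19,r→29,d→23 24:n→24,c→16,r→28,d→26 25:n→24,c→27,r→25,d→18 26:n→26,c→16,r→26,d→16 27:n→16,c→27,r→27,d→21 28:n→28,c→16,r→28,d→30 29:n→28,c→27,r→29,d→21 30:n→16,c→16,r→30,d→16.
'rdd': run [33, 22, 8, 1] end={s24} — reject; 3/3 deletions ∈↓L.
'drnc': run [33, 26, 17, 6, 1] end={s24} rej; 4/4 single-dels accept.
'ddcn': N↓-sim [33, 26, 17, 5, 1] end={s24} rej; 4/4 deletions ∈↓L.
'cnrdn': N↓-sim [33, 26, 18, 11, 3, 1] end={s24} — reject; 5/5 single-dels accept.
4 minimals (antichain).


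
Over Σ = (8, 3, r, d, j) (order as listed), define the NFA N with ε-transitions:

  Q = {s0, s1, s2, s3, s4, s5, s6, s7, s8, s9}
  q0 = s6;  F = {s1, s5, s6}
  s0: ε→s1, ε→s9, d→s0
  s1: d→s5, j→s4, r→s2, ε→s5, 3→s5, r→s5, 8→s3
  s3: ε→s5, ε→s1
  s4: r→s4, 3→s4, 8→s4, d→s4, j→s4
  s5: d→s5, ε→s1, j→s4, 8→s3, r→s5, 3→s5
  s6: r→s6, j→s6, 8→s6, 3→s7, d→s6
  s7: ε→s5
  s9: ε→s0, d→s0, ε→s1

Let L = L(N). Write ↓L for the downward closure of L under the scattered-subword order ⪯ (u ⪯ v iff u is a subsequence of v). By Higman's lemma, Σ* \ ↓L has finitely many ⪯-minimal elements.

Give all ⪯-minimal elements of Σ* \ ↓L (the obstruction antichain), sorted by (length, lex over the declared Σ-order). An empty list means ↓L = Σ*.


|Q|=10, |F|=3, |δ|=32 (9 ε).
min D↑ (3 st, q0=0, F={2}): 0:8→0,3→1,r→0,d→0,j→0 1:8→1,3→1,r→1,d→1,j→2 2:8→2,3→2,r→2,d→2,j→2 (ε-aug+det+¬).
'3j': N↓-sim [7, 6, 1] end={s4} rej; 2/2 del acc.
1 obstructions.

A = [3j].


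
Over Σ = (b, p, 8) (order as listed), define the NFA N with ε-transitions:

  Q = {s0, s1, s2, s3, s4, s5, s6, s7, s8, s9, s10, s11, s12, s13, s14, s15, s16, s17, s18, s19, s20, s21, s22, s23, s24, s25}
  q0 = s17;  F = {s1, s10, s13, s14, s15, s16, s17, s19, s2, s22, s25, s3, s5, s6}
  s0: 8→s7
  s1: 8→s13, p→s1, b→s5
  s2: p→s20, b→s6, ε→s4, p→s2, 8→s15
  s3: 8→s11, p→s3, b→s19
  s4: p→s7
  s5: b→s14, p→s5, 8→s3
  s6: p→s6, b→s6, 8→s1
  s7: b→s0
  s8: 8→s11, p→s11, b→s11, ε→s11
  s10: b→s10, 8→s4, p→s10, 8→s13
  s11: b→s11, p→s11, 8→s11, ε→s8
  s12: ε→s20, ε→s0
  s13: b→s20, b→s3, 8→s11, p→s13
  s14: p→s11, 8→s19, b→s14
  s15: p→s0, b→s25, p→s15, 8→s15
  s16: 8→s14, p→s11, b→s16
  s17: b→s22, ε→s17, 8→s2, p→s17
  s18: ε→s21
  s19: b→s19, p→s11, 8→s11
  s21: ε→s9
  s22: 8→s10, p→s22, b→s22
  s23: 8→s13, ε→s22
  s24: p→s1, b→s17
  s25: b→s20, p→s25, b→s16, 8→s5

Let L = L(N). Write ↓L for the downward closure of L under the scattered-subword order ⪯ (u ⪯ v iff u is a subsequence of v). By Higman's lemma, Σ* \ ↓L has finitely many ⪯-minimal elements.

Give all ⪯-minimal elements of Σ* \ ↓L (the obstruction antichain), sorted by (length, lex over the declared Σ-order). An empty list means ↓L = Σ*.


Antichain: [b888, 88bbp].

|Q|=26, |F|=14, |δ|=68 (9 ε).
min D↑ (15 st, q0=0, F={10}): 0:b→1,p→0,8→2 1:b→1,p→1,8→3 2:b→4,p→2,8→5 3:b→3,p→3,8→6 4:b→4,p→4,8→7 5:b→8,p→5,8→5 6:b→9,p→6,8→10 7:b→11,p→7,8→6 8:b→12,p→8,8→11 9:b→13,p→9,8→10 10:b→10,p→10,8→10 11:b→14,p→11,8→9 12:b→12,p→10,8→14 13:b→13,p→10,8→10 14:b→14,p→10,8→13 (ε-aug+det+¬).
'b888': |S_i|=[20, 17, 13, 9, 4] end={s0,s11,s7,s8} ∉↓L; 4/4 deletions ∈↓L.
'88bbp': run [20, 18, 15, 11, 8, 2] end={s11,s8} rej; 5/5 single-dels accept.
2 minimals (antichain).


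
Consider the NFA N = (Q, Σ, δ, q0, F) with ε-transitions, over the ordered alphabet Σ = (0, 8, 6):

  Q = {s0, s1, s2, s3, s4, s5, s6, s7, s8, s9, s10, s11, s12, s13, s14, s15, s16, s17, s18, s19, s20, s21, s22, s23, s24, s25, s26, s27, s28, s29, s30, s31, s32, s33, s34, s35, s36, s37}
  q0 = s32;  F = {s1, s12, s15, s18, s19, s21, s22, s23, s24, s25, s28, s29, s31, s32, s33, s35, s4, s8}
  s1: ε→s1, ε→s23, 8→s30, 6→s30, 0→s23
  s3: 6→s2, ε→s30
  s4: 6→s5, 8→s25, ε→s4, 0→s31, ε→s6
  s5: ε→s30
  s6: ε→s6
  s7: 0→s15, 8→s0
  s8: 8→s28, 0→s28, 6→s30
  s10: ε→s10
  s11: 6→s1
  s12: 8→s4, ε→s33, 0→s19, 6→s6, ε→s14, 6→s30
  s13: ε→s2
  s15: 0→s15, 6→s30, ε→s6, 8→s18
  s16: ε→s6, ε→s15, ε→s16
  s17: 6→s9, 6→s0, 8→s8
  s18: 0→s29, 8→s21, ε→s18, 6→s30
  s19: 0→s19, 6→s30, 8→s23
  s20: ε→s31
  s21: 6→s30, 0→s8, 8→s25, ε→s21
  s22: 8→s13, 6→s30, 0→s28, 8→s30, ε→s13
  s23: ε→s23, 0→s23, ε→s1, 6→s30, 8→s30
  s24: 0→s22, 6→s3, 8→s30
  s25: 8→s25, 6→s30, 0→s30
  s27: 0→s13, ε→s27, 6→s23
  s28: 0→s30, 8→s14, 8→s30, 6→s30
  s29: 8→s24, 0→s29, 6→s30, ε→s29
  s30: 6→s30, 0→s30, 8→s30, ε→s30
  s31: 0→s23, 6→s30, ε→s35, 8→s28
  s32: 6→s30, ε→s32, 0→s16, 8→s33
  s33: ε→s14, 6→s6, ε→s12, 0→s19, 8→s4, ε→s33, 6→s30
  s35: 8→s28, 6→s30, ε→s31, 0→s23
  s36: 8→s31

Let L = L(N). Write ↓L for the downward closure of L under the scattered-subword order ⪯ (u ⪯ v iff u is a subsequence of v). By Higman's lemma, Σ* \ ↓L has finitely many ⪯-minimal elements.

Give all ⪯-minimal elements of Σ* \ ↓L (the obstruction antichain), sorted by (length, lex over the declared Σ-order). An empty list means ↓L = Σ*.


|Q|=38, |F|=18, |δ|=101 (30 ε).
min D↑ (16 st, q0=0, F={3}): 0:0→1,8→2,6→3 1:0→1,8→4,6→3 2:0→5,8→6,6→3 3:0→3,8→3,6→3 4:0→7,8→8,6→3 5:0→5,8→9,6→3 6:0→10,8→11,6→3 7:0→7,8→12,6→3 8:0→13,8→11,6→3 9:0→9,8→3,6→3 10:0→9,8→14,6→3 11:0→3,8→11,6→3 12:0→15,8→3,6→3 13:0→14,8→14,6→3 14:0→3,8→3,6→3 15:0→14,8→3,6→3.
'6': N↓-sim [26, 5] end={s2,s3,s30,s5,s6} ∉↓L; 1/1 del acc.
'8088': run [26, 23, 15, 10, 4] end={s13,s14,s2,s30} rej; 4/4 del acc.
'8880': N↓-sim [26, 23, 18, 6, 1] end={s30} — reject; 4/4 del acc.
'88008': N↓-sim [26, 23, 18, 11, 5, 2] end={s14,s30} ∉↓L; 5/5 single-dels accept.
'088000': |S_i|=[26, 21, 15, 11, 7, 3, 1] end={s30} rej; 6/6 deletions ∈↓L.
5 words, ⪯-incomp.

Antichain: [6, 8088, 8880, 88008, 088000].


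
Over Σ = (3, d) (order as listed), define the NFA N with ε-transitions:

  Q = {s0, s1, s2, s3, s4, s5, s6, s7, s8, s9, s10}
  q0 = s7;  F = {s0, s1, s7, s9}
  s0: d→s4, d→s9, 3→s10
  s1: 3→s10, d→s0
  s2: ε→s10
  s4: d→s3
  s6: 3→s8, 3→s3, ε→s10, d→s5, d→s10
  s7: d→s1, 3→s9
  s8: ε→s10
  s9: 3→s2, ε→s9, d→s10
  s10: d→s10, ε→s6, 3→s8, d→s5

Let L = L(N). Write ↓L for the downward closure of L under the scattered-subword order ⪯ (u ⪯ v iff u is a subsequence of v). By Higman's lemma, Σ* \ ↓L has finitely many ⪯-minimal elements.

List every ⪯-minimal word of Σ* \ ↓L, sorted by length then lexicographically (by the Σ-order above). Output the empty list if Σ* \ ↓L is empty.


|Q|=11, |F|=4, |δ|=22 (5 ε).
min D↑ (5 st, q0=0, F={3}): 0:3→1,d→2 1:3→3,d→3 2:3→3,d→4 3:3→3,d→3 4:3→3,d→1 [Hopcroft].
'33': N↓-sim [11, 7, 6] end={s10,s2,s3,s5,s6,s8} — reject; 2/2 del acc.
'3d': N↓-sim [11, 7, 5] end={s10,s3,s5,s6,s8} — reject; 2/2 single-dels accept.
'd3': run [11, 10, 6] end={s10,s2,s3,s5,s6,s8} rej; 2/2 deletions ∈↓L.
'dddd': N↓-sim [11, 10, 9, 8, 5] end={s10,s3,s5,s6,s8} rej; 4/4 single-dels accept.
4 minimals (antichain).

min(Σ*\↓L) = [33, 3d, d3, dddd].


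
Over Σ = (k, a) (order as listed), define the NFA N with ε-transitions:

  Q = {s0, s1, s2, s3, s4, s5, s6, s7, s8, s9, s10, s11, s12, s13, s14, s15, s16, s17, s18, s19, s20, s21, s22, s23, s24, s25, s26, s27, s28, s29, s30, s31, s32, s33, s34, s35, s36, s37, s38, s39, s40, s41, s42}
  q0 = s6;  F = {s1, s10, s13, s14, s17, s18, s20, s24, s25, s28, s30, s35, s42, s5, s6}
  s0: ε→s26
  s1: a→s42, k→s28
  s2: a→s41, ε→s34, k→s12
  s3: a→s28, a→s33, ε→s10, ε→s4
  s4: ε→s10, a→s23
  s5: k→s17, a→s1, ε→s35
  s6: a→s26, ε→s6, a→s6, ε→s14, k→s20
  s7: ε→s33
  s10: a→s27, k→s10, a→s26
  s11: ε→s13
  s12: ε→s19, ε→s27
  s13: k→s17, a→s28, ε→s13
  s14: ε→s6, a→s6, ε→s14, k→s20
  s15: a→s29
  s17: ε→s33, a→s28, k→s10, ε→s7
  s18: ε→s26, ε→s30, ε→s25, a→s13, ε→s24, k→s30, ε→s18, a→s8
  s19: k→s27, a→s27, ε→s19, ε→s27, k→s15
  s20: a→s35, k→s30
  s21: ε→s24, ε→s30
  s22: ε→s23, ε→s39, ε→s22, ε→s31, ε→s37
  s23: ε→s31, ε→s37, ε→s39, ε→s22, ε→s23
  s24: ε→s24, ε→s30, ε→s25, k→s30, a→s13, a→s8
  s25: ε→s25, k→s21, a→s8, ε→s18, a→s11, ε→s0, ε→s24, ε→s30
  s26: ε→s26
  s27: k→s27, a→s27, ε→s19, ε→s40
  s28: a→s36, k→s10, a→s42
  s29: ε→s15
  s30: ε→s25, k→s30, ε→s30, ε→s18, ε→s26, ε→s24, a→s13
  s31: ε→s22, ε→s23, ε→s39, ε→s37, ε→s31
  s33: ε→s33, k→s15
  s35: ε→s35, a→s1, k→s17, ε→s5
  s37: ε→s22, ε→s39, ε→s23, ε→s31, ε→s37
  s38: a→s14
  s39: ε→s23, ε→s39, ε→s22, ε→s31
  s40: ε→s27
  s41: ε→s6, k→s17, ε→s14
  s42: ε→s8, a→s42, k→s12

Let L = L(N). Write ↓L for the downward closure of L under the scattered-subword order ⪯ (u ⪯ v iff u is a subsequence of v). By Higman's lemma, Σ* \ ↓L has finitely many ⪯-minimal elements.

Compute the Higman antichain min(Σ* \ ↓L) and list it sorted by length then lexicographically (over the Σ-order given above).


Antichain: [kakka, kaaak, kkaaka].

|Q|=43, |F|=15, |δ|=124 (74 ε).
min D↑ (11 st, q0=0, F={10}): 0:k→1,a→0 1:k→2,a→3 2:k→2,a→4 3:k→5,a→6 4:k→5,a→7 5:k→8,a→7 6:k→7,a→9 7:k→8,a→9 8:k→8,a→10 9:k→10,a→9 10:k→10,a→10 (ε-aug+det+¬).
'kakka': |S_i|=[29, 27, 20, 15, 8, 6] end={s15,s19,s26,s27,s29,s40} ∉↓L; 5/5 deletions ∈↓L.
'kaaak': run [29, 27, 20, 13, 10, 6] end={s12,s15,s19,s27,s29,s40} — reject; 5/5 del acc.
'kkaaka': |S_i|=[29, 27, 23, 17, 12, 8, 6] end={s15,s19,s26,s27,s29,s40} — reject; 6/6 deletions ∈↓L.
3 minimals (antichain).


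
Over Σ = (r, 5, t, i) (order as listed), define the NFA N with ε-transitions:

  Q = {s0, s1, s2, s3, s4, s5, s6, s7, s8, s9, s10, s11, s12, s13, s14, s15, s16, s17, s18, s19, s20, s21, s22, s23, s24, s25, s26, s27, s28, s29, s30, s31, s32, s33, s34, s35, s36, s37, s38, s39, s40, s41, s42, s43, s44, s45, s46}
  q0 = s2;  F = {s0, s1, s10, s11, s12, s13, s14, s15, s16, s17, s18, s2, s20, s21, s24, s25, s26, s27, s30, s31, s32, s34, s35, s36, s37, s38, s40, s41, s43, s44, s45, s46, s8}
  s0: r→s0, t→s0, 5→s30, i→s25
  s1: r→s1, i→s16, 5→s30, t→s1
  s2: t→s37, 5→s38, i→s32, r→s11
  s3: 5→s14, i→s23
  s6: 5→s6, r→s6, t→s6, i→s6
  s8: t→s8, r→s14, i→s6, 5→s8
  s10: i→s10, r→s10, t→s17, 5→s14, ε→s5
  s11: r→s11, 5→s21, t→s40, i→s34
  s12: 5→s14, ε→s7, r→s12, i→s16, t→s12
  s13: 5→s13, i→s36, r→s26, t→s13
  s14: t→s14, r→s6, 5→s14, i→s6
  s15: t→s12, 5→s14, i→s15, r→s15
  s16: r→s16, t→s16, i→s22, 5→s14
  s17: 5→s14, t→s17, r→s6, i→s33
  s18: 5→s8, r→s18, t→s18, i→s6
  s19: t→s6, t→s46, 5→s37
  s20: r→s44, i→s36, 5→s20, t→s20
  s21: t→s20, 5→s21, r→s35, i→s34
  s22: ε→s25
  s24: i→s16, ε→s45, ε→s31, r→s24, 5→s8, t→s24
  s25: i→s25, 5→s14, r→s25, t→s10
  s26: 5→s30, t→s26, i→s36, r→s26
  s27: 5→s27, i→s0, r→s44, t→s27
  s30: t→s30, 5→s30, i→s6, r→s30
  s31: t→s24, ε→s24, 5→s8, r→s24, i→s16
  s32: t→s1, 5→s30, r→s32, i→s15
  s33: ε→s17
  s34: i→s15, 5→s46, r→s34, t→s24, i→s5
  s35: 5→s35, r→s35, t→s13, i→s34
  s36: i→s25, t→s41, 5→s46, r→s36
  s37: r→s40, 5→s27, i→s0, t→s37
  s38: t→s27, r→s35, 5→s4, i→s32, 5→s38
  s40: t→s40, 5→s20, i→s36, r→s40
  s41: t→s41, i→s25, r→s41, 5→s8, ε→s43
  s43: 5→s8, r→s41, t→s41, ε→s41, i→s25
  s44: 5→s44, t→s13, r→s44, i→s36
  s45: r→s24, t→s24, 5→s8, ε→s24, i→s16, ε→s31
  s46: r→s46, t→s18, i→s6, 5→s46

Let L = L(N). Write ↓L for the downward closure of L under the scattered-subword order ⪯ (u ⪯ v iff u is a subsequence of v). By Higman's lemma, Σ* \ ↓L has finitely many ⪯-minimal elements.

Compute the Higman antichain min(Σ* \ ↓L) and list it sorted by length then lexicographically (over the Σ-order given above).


|Q|=47, |F|=33, |δ|=154 (11 ε).
min D↑ (31 st, q0=0, F={21}): 0:r→1,5→2,t→3,i→4 1:r→1,5→5,t→6,i→7 2:r→8,5→2,t→9,i→4 3:r→6,5→9,t→3,i→10 4:r→4,5→11,t→12,i→13 5:r→8,5→5,t→14,i→7 6:r→6,5→14,t→6,i→15 7:r→7,5→16,t→17,i→13 8:r→8,5→8,t→18,i→7 9:r→19,5→9,t→9,i→10 10:r→10,5→11,t→10,i→20 11:r→11,5→11,t→11,i→21 12:r→12,5→11,t→12,i→22 13:r→13,5→23,t→24,i→13 14:r→19,5→14,t→14,i→15 15:r→15,5→16,t→25,i→20 16:r→16,5→16,t→26,i→21 17:r→17,5→27,t→17,i→22 18:r→28,5→18,t→18,i→15 19:r→19,5→19,t→18,i→15 20:r→20,5→23,t→29,i→20 21:r→21,5→21,t→21,i→21 22:r→22,5→23,t→22,i→20 23:r→21,5→23,t→23,i→21 24:r→24,5→23,t→24,i→22 25:r→25,5→27,t→25,i→20 26:r→26,5→27,t→26,i→21 27:r→23,5→27,t→27,i→21 28:r→28,5→11,t→28,i→15 29:r→29,5→23,t→30,i→29 30:r→21,5→23,t→30,i→30 [Hopcroft].
'i5i': N↓-sim [39, 26, 6, 1] end={s6} rej; 3/3 deletions ∈↓L.
'ii5r': N↓-sim [39, 26, 12, 2, 1] end={s6} rej; 4/4 del acc.
'rit5rr': N↓-sim [39, 34, 22, 18, 3, 2, 1] end={s6} rej; 6/6 single-dels accept.
'5rtr5i': N↓-sim [39, 35, 30, 25, 24, 6, 1] end={s6} ∉↓L; 6/6 deletions ∈↓L.
'tiittr': run [39, 30, 17, 8, 6, 4, 1] end={s6} ∉↓L; 6/6 single-dels accept.
5 words, ⪯-incomp.

Antichain: [i5i, ii5r, rit5rr, 5rtr5i, tiittr].


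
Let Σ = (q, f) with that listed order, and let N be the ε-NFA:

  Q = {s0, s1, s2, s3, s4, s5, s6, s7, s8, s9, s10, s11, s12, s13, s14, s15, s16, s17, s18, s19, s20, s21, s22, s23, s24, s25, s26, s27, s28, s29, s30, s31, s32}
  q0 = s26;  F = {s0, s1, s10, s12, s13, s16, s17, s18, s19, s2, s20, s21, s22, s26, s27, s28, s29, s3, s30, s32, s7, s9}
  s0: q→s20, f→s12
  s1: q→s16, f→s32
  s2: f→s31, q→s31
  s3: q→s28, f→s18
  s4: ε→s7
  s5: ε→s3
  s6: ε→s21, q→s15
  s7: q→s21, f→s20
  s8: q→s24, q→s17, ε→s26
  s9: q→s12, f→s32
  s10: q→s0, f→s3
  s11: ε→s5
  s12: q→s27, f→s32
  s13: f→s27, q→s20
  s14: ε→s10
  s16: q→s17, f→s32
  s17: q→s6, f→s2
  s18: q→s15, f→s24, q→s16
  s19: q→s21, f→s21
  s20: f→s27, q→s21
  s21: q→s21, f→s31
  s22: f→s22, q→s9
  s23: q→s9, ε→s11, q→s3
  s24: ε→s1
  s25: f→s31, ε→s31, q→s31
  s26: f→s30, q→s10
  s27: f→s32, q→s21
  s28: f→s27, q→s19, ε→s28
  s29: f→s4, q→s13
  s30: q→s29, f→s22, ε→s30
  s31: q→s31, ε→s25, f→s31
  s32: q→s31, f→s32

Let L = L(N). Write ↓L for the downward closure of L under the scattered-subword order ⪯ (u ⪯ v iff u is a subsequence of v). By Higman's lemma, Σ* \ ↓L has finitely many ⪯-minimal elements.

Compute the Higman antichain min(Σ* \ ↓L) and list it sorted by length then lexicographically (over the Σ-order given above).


A = [qqqqf, qqffq, fqfqf, ffqfq, qfqqff, qffffq].

|Q|=33, |F|=22, |δ|=66 (12 ε).
min D↑ (23 st, q0=0, F={20}): 0:q→1,f→2 1:q→3,f→4 2:q→5,f→6 3:q→7,f→8 4:q→9,f→10 5:q→11,f→12 6:q→13,f→6 7:q→14,f→15 8:q→15,f→16 9:q→17,f→15 10:q→18,f→19 11:q→7,f→15 12:q→14,f→7 13:q→8,f→16 14:q→14,f→20 15:q→14,f→16 16:q→20,f→16 17:q→14,f→14 18:q→21,f→16 19:q→18,f→16 20:q→20,f→20 21:q→14,f→22 22:q→20,f→20 [Hopcroft].
'qqqqf': N↓-sim [28, 25, 16, 11, 5, 2] end={s25,s31} ∉↓L; 5/5 single-dels accept.
'qqffq': run [28, 25, 16, 7, 3, 2] end={s25,s31} rej; 5/5 deletions ∈↓L.
'fqfqf': N↓-sim [28, 25, 19, 9, 3, 2] end={s25,s31} rej; 5/5 del acc.
'ffqfq': run [28, 25, 19, 12, 4, 2] end={s25,s31} — reject; 5/5 del acc.
'qfqqff': N↓-sim [28, 25, 20, 12, 8, 4, 2] end={s25,s31} rej; 6/6 del acc.
'qffffq': |S_i|=[28, 25, 20, 14, 12, 4, 2] end={s25,s31} ∉↓L; 6/6 deletions ∈↓L.
6 obstructions.


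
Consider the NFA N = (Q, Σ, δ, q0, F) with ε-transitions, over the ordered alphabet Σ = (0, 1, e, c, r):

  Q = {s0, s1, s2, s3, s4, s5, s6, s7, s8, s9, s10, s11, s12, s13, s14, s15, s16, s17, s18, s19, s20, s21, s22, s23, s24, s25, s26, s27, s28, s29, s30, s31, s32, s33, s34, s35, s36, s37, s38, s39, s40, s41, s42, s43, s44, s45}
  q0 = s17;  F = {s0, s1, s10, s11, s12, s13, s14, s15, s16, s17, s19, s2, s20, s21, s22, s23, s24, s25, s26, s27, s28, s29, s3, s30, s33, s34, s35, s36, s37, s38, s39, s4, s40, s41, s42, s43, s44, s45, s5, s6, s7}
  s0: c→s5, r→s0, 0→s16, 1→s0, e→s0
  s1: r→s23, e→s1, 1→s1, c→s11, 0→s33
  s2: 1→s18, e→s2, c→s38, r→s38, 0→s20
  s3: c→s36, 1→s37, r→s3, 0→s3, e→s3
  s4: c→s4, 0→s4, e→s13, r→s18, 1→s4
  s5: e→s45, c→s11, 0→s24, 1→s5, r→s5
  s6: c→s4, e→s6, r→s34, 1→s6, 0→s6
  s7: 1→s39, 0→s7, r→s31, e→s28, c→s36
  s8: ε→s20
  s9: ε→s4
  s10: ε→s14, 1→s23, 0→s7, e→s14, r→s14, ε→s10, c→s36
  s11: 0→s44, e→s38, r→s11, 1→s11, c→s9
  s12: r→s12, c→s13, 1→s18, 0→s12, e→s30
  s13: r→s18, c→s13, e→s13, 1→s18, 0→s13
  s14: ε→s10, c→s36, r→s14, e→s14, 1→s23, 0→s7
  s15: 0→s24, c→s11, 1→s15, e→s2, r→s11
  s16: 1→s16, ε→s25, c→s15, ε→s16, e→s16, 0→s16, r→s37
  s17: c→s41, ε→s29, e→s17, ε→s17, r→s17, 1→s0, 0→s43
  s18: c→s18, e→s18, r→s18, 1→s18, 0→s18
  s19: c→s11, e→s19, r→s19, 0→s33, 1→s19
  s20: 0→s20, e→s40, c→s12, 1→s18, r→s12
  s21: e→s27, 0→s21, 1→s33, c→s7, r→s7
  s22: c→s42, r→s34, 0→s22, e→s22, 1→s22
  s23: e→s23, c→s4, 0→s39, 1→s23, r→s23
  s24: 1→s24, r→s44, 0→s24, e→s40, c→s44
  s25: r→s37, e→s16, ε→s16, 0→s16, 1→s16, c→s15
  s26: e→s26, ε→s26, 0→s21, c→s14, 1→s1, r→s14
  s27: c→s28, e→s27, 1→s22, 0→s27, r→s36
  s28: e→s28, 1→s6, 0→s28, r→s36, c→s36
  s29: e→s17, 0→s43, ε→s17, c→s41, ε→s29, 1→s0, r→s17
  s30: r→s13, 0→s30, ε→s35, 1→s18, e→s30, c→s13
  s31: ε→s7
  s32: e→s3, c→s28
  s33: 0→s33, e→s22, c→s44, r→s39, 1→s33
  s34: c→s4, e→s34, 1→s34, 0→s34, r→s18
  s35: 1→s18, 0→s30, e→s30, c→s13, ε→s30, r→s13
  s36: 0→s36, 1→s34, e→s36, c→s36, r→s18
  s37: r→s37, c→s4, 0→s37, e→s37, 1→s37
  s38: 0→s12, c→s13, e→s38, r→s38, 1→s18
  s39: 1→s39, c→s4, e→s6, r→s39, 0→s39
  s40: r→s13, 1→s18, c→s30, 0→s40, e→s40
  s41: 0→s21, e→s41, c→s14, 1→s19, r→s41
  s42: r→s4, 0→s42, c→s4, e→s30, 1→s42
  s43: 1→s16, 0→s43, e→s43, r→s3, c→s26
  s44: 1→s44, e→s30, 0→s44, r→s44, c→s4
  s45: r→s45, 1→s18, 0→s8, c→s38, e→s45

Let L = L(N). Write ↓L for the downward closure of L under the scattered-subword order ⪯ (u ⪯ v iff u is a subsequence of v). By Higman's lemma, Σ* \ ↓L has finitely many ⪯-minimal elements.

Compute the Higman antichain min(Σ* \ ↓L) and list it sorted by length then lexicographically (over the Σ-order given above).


|Q|=46, |F|=41, |δ|=228 (16 ε).
min D↑ (38 st, q0=0, F={25}): 0:0→1,1→2,e→0,c→3,r→0 1:0→1,1→4,e→1,c→5,r→6 2:0→4,1→2,e→2,c→7,r→2 3:0→8,1→9,e→3,c→10,r→3 4:0→4,1→4,e→4,c→11,r→12 5:0→8,1→13,e→5,c→10,r→10 6:0→6,1→12,e→6,c→14,r→6 7:0→15,1→7,e→16,c→17,r→7 8:0→8,1→18,e→19,c→20,r→20 9:0→18,1→9,e→9,c→17,r→9 10:0→20,1→21,e→10,c→14,r→10 11:0→15,1→11,e→22,c→17,r→17 12:0→12,1→12,e→12,c→23,r→12 13:0→18,1→13,e→13,c→17,r→21 14:0→14,1→24,e→14,c→14,r→25 15:0→15,1→15,e→26,c→27,r→27 16:0→28,1→25,e→16,c→29,r→16 17:0→27,1→17,e→29,c→23,r→17 18:0→18,1→18,e→30,c→27,r→31 19:0→19,1→30,e→19,c→32,r→14 20:0→20,1→31,e→32,c→14,r→20 21:0→31,1→21,e→21,c→23,r→21 22:0→28,1→25,e→22,c→29,r→29 23:0→23,1→23,e→33,c→23,r→25 24:0→24,1→24,e→24,c→23,r→25 25:0→25,1→25,e→25,c→25,r→25 26:0→26,1→25,e→26,c→34,r→33 27:0→27,1→27,e→34,c→23,r→27 28:0→28,1→25,e→26,c→35,r→35 29:0→35,1→25,e→29,c→33,r→29 30:0→30,1→30,e→30,c→36,r→24 31:0→31,1→31,e→37,c→23,r→31 32:0→32,1→37,e→32,c→14,r→14 33:0→33,1→25,e→33,c→33,r→25 34:0→34,1→25,e→34,c→33,r→33 35:0→35,1→25,e→34,c→33,r→35 36:0→36,1→36,e→34,c→23,r→23 37:0→37,1→37,e→37,c→23,r→24 (ε-aug+det+¬).
'0rcr': N↓-sim [45, 38, 22, 6, 1] end={s18} rej; 4/4 del acc.
'1ce1': run [45, 31, 19, 11, 1] end={s18} ∉↓L; 4/4 del acc.
'cccr': N↓-sim [45, 37, 21, 6, 1] end={s18} — reject; 4/4 deletions ∈↓L.
'c0err': run [45, 37, 23, 13, 5, 1] end={s18} ∉↓L; 5/5 del acc.
4 obstructions.

Antichain: [0rcr, 1ce1, cccr, c0err].


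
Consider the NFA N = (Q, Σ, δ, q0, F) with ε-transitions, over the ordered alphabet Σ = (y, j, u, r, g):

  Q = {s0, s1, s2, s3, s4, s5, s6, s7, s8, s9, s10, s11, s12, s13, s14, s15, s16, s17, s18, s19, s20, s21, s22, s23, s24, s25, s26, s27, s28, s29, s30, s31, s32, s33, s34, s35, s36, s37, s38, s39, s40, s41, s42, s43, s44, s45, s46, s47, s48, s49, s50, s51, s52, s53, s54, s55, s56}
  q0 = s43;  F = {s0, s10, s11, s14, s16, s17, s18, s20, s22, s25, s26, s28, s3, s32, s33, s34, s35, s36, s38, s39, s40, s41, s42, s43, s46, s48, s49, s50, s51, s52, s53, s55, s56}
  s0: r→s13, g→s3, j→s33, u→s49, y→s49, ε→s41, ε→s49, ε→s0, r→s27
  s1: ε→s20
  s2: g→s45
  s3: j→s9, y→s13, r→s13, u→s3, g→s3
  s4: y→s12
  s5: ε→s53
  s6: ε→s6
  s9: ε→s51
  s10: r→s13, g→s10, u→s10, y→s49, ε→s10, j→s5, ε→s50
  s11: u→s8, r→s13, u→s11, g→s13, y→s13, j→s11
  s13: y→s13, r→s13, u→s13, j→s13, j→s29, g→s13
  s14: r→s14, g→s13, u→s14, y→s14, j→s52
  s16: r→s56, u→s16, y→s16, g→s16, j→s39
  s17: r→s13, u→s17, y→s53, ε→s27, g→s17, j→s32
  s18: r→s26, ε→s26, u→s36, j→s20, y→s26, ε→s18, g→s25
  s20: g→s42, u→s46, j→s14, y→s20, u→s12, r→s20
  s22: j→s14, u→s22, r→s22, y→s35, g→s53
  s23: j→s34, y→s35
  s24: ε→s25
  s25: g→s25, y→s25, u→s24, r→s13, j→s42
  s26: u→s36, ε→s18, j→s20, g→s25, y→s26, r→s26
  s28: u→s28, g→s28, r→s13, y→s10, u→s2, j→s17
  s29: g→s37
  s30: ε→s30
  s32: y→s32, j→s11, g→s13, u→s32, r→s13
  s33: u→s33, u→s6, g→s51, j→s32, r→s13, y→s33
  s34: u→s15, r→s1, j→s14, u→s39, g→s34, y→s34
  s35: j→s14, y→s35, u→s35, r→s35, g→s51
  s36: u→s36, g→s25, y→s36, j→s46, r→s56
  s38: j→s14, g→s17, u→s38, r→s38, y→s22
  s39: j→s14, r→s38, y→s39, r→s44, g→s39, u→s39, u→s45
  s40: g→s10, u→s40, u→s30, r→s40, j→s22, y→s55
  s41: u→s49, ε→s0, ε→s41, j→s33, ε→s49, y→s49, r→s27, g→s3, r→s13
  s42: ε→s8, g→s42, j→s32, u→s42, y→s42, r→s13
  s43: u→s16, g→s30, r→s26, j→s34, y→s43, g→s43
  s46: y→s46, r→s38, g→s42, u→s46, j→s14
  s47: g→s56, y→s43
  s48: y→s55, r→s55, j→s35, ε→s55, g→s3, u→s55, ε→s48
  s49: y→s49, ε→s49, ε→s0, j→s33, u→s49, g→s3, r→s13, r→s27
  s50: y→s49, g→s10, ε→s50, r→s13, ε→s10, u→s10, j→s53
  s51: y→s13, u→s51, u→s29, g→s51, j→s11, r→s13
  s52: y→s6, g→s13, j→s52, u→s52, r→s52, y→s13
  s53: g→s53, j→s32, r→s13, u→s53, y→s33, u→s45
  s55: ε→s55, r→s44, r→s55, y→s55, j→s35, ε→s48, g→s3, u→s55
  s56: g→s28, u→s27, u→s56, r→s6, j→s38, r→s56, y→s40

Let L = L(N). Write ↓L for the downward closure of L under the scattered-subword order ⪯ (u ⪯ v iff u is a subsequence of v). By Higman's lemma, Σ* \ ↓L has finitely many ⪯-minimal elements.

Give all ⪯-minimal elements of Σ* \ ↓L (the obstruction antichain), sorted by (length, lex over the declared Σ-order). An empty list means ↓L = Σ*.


|Q|=57, |F|=33, |δ|=223 (27 ε).
min D↑ (29 st, q0=0, F={11}): 0:y→0,j→1,u→2,r→3,g→0 1:y→1,j→4,u→5,r→6,g→1 2:y→2,j→5,u→2,r→7,g→2 3:y→3,j→6,u→8,r→3,g→9 4:y→4,j→10,u→4,r→4,g→11 5:y→5,j→4,u→5,r→12,g→5 6:y→6,j→4,u→13,r→6,g→14 7:y→15,j→12,u→7,r→7,g→16 8:y→8,j→13,u→8,r→7,g→9 9:y→9,j→14,u→9,r→11,g→9 10:y→11,j→10,u→10,r→10,g→11 11:y→11,j→11,u→11,r→11,g→11 12:y→17,j→4,u→12,r→12,g→18 13:y→13,j→4,u→13,r→12,g→14 14:y→14,j→19,u→14,r→11,g→14 15:y→20,j→17,u→15,r→15,g→21 16:y→21,j→18,u→16,r→11,g→16 17:y→22,j→4,u→17,r→17,g→23 18:y→23,j→19,u→18,r→11,g→18 19:y→19,j→24,u→19,r→11,g→11 20:y→20,j→22,u→20,r→20,g→25 21:y→26,j→23,u→21,r→11,g→21 22:y→22,j→4,u→22,r→22,g→27 23:y→28,j→19,u→23,r→11,g→23 24:y→11,j→24,u→24,r→11,g→11 25:y→11,j→27,u→25,r→11,g→25 26:y→26,j→28,u→26,r→11,g→25 27:y→11,j→24,u→27,r→11,g→27 28:y→28,j→19,u→28,r→11,g→27.
'jjg': run [49, 29, 9, 3] end={s13,s29,s37} — reject; 3/3 del acc.
'rgr': N↓-sim [49, 44, 26, 4] end={s13,s27,s29,s37} — reject; 3/3 del acc.
'jjjy': run [49, 29, 9, 7, 4] end={s13,s29,s37,s6} ∉↓L; 4/4 deletions ∈↓L.
'uryygy': |S_i|=[49, 43, 34, 29, 21, 8, 3] end={s13,s29,s37} — reject; 6/6 single-dels accept.
4 obstructions.

A = [jjg, rgr, jjjy, uryygy].


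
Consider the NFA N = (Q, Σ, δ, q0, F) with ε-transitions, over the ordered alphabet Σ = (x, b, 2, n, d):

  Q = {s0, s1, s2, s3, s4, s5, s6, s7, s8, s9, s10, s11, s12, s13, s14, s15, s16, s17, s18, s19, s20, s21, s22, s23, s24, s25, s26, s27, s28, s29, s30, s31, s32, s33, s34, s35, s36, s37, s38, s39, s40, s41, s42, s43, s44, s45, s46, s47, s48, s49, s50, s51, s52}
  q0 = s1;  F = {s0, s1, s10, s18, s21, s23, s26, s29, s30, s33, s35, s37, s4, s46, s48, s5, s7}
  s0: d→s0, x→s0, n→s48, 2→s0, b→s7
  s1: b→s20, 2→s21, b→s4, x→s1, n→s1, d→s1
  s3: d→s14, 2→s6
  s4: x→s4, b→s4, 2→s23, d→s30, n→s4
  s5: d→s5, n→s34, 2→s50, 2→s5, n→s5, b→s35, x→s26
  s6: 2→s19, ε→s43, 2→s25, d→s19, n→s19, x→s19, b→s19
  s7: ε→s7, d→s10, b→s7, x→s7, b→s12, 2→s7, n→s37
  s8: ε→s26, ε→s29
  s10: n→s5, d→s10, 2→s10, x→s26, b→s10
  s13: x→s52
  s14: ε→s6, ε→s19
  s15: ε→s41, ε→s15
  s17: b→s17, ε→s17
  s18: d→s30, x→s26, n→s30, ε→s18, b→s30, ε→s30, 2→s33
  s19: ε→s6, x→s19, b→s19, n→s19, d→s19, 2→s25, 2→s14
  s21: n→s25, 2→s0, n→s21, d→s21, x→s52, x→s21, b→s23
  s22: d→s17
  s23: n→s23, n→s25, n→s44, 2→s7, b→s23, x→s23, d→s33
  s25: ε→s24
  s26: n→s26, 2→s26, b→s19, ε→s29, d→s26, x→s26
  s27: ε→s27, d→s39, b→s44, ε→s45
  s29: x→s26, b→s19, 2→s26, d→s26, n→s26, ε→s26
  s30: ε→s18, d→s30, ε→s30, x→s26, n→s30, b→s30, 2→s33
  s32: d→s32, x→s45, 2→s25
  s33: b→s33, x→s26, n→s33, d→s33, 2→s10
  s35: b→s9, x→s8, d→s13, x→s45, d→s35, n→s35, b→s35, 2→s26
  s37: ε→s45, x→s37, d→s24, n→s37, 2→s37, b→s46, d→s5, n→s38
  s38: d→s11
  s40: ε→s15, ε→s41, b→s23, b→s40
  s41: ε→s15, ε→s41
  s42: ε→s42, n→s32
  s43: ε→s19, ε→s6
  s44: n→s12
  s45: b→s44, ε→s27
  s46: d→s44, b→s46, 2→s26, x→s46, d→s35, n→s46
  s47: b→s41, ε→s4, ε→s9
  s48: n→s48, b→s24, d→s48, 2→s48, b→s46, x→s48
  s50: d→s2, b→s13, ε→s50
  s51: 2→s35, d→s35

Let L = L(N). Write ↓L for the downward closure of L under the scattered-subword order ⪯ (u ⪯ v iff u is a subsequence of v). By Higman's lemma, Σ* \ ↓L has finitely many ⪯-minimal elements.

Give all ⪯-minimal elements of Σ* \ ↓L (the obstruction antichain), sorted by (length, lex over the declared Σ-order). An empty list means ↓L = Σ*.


|Q|=53, |F|=17, |δ|=164 (31 ε).
min D↑ (16 st, q0=0, F={12}): 0:x→0,b→1,2→2,n→0,d→0 1:x→1,b→1,2→3,n→1,d→4 2:x→2,b→3,2→5,n→2,d→2 3:x→3,b→3,2→6,n→3,d→7 4:x→8,b→4,2→7,n→4,d→4 5:x→5,b→6,2→5,n→9,d→5 6:x→6,b→6,2→6,n→10,d→11 7:x→8,b→7,2→11,n→7,d→7 8:x→8,b→12,2→8,n→8,d→8 9:x→9,b→13,2→9,n→9,d→9 10:x→10,b→13,2→10,n→10,d→14 11:x→8,b→11,2→11,n→14,d→11 12:x→12,b→12,2→12,n→12,d→12 13:x→13,b→13,2→8,n→13,d→15 14:x→8,b→15,2→14,n→14,d→14 15:x→8,b→15,2→8,n→15,d→15 [Hopcroft].
'bdxb': |S_i|=[38, 34, 27, 15, 8] end={s12,s14,s19,s24,s25,s43,s44,s6} — reject; 4/4 del acc.
'22nb2b': N↓-sim [38, 33, 30, 27, 19, 8, 6] end={s14,s19,s24,s25,s43,s6} rej; 6/6 del acc.
2 words, ⪯-incomp.

min(Σ*\↓L) = [bdxb, 22nb2b].
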